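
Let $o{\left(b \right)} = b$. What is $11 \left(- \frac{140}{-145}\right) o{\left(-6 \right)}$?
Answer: $- \frac{1848}{29} \approx -63.724$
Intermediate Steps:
$11 \left(- \frac{140}{-145}\right) o{\left(-6 \right)} = 11 \left(- \frac{140}{-145}\right) \left(-6\right) = 11 \left(\left(-140\right) \left(- \frac{1}{145}\right)\right) \left(-6\right) = 11 \cdot \frac{28}{29} \left(-6\right) = \frac{308}{29} \left(-6\right) = - \frac{1848}{29}$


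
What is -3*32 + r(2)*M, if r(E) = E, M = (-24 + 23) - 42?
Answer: -182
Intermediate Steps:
M = -43 (M = -1 - 42 = -43)
-3*32 + r(2)*M = -3*32 + 2*(-43) = -96 - 86 = -182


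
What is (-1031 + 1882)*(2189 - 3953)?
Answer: -1501164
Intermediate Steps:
(-1031 + 1882)*(2189 - 3953) = 851*(-1764) = -1501164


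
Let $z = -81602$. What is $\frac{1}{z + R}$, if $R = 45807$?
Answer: $- \frac{1}{35795} \approx -2.7937 \cdot 10^{-5}$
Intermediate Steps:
$\frac{1}{z + R} = \frac{1}{-81602 + 45807} = \frac{1}{-35795} = - \frac{1}{35795}$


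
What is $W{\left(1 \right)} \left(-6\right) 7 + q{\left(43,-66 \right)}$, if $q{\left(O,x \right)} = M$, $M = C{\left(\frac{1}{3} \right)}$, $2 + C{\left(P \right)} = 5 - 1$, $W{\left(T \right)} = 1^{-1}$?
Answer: $-40$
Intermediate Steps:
$W{\left(T \right)} = 1$
$C{\left(P \right)} = 2$ ($C{\left(P \right)} = -2 + \left(5 - 1\right) = -2 + 4 = 2$)
$M = 2$
$q{\left(O,x \right)} = 2$
$W{\left(1 \right)} \left(-6\right) 7 + q{\left(43,-66 \right)} = 1 \left(-6\right) 7 + 2 = \left(-6\right) 7 + 2 = -42 + 2 = -40$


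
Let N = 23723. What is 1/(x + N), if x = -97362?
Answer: -1/73639 ≈ -1.3580e-5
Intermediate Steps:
1/(x + N) = 1/(-97362 + 23723) = 1/(-73639) = -1/73639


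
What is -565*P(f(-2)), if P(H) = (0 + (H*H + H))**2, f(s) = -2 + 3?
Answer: -2260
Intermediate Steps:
f(s) = 1
P(H) = (H + H**2)**2 (P(H) = (0 + (H**2 + H))**2 = (0 + (H + H**2))**2 = (H + H**2)**2)
-565*P(f(-2)) = -565*1**2*(1 + 1)**2 = -565*2**2 = -565*4 = -2260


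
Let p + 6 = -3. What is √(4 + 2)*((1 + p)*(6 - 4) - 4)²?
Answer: 400*√6 ≈ 979.80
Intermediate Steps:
p = -9 (p = -6 - 3 = -9)
√(4 + 2)*((1 + p)*(6 - 4) - 4)² = √(4 + 2)*((1 - 9)*(6 - 4) - 4)² = √6*(-8*2 - 4)² = √6*(-16 - 4)² = √6*(-20)² = √6*400 = 400*√6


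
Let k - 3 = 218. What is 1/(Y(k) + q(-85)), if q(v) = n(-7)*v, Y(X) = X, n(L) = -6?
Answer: 1/731 ≈ 0.0013680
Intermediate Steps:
k = 221 (k = 3 + 218 = 221)
q(v) = -6*v
1/(Y(k) + q(-85)) = 1/(221 - 6*(-85)) = 1/(221 + 510) = 1/731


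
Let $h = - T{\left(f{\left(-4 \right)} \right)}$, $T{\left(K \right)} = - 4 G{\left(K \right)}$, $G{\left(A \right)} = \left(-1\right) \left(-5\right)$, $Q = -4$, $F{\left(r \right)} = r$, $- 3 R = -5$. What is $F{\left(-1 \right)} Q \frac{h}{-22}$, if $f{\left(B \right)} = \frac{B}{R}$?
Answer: $- \frac{40}{11} \approx -3.6364$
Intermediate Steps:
$R = \frac{5}{3}$ ($R = \left(- \frac{1}{3}\right) \left(-5\right) = \frac{5}{3} \approx 1.6667$)
$f{\left(B \right)} = \frac{3 B}{5}$ ($f{\left(B \right)} = \frac{B}{\frac{5}{3}} = B \frac{3}{5} = \frac{3 B}{5}$)
$G{\left(A \right)} = 5$
$T{\left(K \right)} = -20$ ($T{\left(K \right)} = \left(-4\right) 5 = -20$)
$h = 20$ ($h = \left(-1\right) \left(-20\right) = 20$)
$F{\left(-1 \right)} Q \frac{h}{-22} = \left(-1\right) \left(-4\right) \frac{20}{-22} = 4 \cdot 20 \left(- \frac{1}{22}\right) = 4 \left(- \frac{10}{11}\right) = - \frac{40}{11}$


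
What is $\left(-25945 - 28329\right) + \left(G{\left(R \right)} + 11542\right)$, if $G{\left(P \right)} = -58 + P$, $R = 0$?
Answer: $-42790$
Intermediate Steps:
$\left(-25945 - 28329\right) + \left(G{\left(R \right)} + 11542\right) = \left(-25945 - 28329\right) + \left(\left(-58 + 0\right) + 11542\right) = -54274 + \left(-58 + 11542\right) = -54274 + 11484 = -42790$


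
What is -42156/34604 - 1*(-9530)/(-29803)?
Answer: -396537847/257825753 ≈ -1.5380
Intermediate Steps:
-42156/34604 - 1*(-9530)/(-29803) = -42156*1/34604 + 9530*(-1/29803) = -10539/8651 - 9530/29803 = -396537847/257825753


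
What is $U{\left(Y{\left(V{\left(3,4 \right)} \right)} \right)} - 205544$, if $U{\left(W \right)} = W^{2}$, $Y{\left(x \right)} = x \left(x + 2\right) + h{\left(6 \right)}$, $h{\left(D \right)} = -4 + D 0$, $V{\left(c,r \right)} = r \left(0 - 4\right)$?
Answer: $-157144$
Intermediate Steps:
$V{\left(c,r \right)} = - 4 r$ ($V{\left(c,r \right)} = r \left(-4\right) = - 4 r$)
$h{\left(D \right)} = -4$ ($h{\left(D \right)} = -4 + 0 = -4$)
$Y{\left(x \right)} = -4 + x \left(2 + x\right)$ ($Y{\left(x \right)} = x \left(x + 2\right) - 4 = x \left(2 + x\right) - 4 = -4 + x \left(2 + x\right)$)
$U{\left(Y{\left(V{\left(3,4 \right)} \right)} \right)} - 205544 = \left(-4 + \left(\left(-4\right) 4\right)^{2} + 2 \left(\left(-4\right) 4\right)\right)^{2} - 205544 = \left(-4 + \left(-16\right)^{2} + 2 \left(-16\right)\right)^{2} - 205544 = \left(-4 + 256 - 32\right)^{2} - 205544 = 220^{2} - 205544 = 48400 - 205544 = -157144$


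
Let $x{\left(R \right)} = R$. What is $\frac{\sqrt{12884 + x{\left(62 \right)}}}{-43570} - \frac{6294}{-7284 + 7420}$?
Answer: $- \frac{3147}{68} - \frac{\sqrt{12946}}{43570} \approx -46.282$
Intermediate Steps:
$\frac{\sqrt{12884 + x{\left(62 \right)}}}{-43570} - \frac{6294}{-7284 + 7420} = \frac{\sqrt{12884 + 62}}{-43570} - \frac{6294}{-7284 + 7420} = \sqrt{12946} \left(- \frac{1}{43570}\right) - \frac{6294}{136} = - \frac{\sqrt{12946}}{43570} - \frac{3147}{68} = - \frac{3147}{68} - \frac{\sqrt{12946}}{43570}$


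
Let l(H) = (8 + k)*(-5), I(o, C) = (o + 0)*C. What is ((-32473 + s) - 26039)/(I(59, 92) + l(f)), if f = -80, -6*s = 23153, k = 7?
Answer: -374225/32118 ≈ -11.652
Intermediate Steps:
I(o, C) = C*o (I(o, C) = o*C = C*o)
s = -23153/6 (s = -1/6*23153 = -23153/6 ≈ -3858.8)
l(H) = -75 (l(H) = (8 + 7)*(-5) = 15*(-5) = -75)
((-32473 + s) - 26039)/(I(59, 92) + l(f)) = ((-32473 - 23153/6) - 26039)/(92*59 - 75) = (-217991/6 - 26039)/(5428 - 75) = -374225/6/5353 = -374225/6*1/5353 = -374225/32118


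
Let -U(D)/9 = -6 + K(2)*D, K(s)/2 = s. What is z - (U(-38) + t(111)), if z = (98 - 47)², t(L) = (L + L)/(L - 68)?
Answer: 50475/43 ≈ 1173.8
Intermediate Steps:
t(L) = 2*L/(-68 + L) (t(L) = (2*L)/(-68 + L) = 2*L/(-68 + L))
K(s) = 2*s
z = 2601 (z = 51² = 2601)
U(D) = 54 - 36*D (U(D) = -9*(-6 + (2*2)*D) = -9*(-6 + 4*D) = 54 - 36*D)
z - (U(-38) + t(111)) = 2601 - ((54 - 36*(-38)) + 2*111/(-68 + 111)) = 2601 - ((54 + 1368) + 2*111/43) = 2601 - (1422 + 2*111*(1/43)) = 2601 - (1422 + 222/43) = 2601 - 1*61368/43 = 2601 - 61368/43 = 50475/43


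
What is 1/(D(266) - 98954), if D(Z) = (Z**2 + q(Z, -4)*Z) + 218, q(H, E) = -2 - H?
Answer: -1/99268 ≈ -1.0074e-5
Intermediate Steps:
D(Z) = 218 + Z**2 + Z*(-2 - Z) (D(Z) = (Z**2 + (-2 - Z)*Z) + 218 = (Z**2 + Z*(-2 - Z)) + 218 = 218 + Z**2 + Z*(-2 - Z))
1/(D(266) - 98954) = 1/((218 - 2*266) - 98954) = 1/((218 - 532) - 98954) = 1/(-314 - 98954) = 1/(-99268) = -1/99268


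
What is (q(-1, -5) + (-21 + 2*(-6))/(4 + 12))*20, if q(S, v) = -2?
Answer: -325/4 ≈ -81.250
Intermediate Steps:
(q(-1, -5) + (-21 + 2*(-6))/(4 + 12))*20 = (-2 + (-21 + 2*(-6))/(4 + 12))*20 = (-2 + (-21 - 12)/16)*20 = (-2 - 33*1/16)*20 = (-2 - 33/16)*20 = -65/16*20 = -325/4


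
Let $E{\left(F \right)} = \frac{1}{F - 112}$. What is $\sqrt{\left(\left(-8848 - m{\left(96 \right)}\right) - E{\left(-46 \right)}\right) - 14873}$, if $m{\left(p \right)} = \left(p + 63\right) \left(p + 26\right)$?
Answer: $\frac{i \sqrt{1076422558}}{158} \approx 207.65 i$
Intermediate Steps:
$E{\left(F \right)} = \frac{1}{-112 + F}$
$m{\left(p \right)} = \left(26 + p\right) \left(63 + p\right)$ ($m{\left(p \right)} = \left(63 + p\right) \left(26 + p\right) = \left(26 + p\right) \left(63 + p\right)$)
$\sqrt{\left(\left(-8848 - m{\left(96 \right)}\right) - E{\left(-46 \right)}\right) - 14873} = \sqrt{\left(\left(-8848 - \left(1638 + 96^{2} + 89 \cdot 96\right)\right) - \frac{1}{-112 - 46}\right) - 14873} = \sqrt{\left(\left(-8848 - \left(1638 + 9216 + 8544\right)\right) - \frac{1}{-158}\right) - 14873} = \sqrt{\left(\left(-8848 - 19398\right) - - \frac{1}{158}\right) - 14873} = \sqrt{\left(\left(-8848 - 19398\right) + \frac{1}{158}\right) - 14873} = \sqrt{\left(-28246 + \frac{1}{158}\right) - 14873} = \sqrt{- \frac{4462867}{158} - 14873} = \sqrt{- \frac{6812801}{158}} = \frac{i \sqrt{1076422558}}{158}$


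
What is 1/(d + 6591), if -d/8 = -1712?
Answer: 1/20287 ≈ 4.9293e-5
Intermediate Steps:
d = 13696 (d = -8*(-1712) = 13696)
1/(d + 6591) = 1/(13696 + 6591) = 1/20287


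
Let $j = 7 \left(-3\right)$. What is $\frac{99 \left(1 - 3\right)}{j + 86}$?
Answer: $- \frac{198}{65} \approx -3.0462$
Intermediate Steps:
$j = -21$
$\frac{99 \left(1 - 3\right)}{j + 86} = \frac{99 \left(1 - 3\right)}{-21 + 86} = \frac{99 \left(1 - 3\right)}{65} = 99 \left(-2\right) \frac{1}{65} = \left(-198\right) \frac{1}{65} = - \frac{198}{65}$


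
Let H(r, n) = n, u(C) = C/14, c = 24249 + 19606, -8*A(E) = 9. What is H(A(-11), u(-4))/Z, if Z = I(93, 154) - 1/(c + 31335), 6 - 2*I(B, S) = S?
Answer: 150380/38948427 ≈ 0.0038610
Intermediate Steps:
I(B, S) = 3 - S/2
A(E) = -9/8 (A(E) = -⅛*9 = -9/8)
c = 43855
u(C) = C/14 (u(C) = C*(1/14) = C/14)
Z = -5564061/75190 (Z = (3 - ½*154) - 1/(43855 + 31335) = (3 - 77) - 1/75190 = -74 - 1*1/75190 = -74 - 1/75190 = -5564061/75190 ≈ -74.000)
H(A(-11), u(-4))/Z = ((1/14)*(-4))/(-5564061/75190) = -2/7*(-75190/5564061) = 150380/38948427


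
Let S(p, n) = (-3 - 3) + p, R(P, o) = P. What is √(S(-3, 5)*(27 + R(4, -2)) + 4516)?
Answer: √4237 ≈ 65.092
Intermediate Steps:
S(p, n) = -6 + p
√(S(-3, 5)*(27 + R(4, -2)) + 4516) = √((-6 - 3)*(27 + 4) + 4516) = √(-9*31 + 4516) = √(-279 + 4516) = √4237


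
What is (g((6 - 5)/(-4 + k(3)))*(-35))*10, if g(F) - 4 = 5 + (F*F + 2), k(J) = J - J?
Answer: -30975/8 ≈ -3871.9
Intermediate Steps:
k(J) = 0
g(F) = 11 + F**2 (g(F) = 4 + (5 + (F*F + 2)) = 4 + (5 + (F**2 + 2)) = 4 + (5 + (2 + F**2)) = 4 + (7 + F**2) = 11 + F**2)
(g((6 - 5)/(-4 + k(3)))*(-35))*10 = ((11 + ((6 - 5)/(-4 + 0))**2)*(-35))*10 = ((11 + (1/(-4))**2)*(-35))*10 = ((11 + (1*(-1/4))**2)*(-35))*10 = ((11 + (-1/4)**2)*(-35))*10 = ((11 + 1/16)*(-35))*10 = ((177/16)*(-35))*10 = -6195/16*10 = -30975/8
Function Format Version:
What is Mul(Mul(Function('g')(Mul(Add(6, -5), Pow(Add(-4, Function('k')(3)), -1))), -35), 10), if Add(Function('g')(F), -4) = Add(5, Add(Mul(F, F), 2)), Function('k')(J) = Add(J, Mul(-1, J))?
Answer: Rational(-30975, 8) ≈ -3871.9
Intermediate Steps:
Function('k')(J) = 0
Function('g')(F) = Add(11, Pow(F, 2)) (Function('g')(F) = Add(4, Add(5, Add(Mul(F, F), 2))) = Add(4, Add(5, Add(Pow(F, 2), 2))) = Add(4, Add(5, Add(2, Pow(F, 2)))) = Add(4, Add(7, Pow(F, 2))) = Add(11, Pow(F, 2)))
Mul(Mul(Function('g')(Mul(Add(6, -5), Pow(Add(-4, Function('k')(3)), -1))), -35), 10) = Mul(Mul(Add(11, Pow(Mul(Add(6, -5), Pow(Add(-4, 0), -1)), 2)), -35), 10) = Mul(Mul(Add(11, Pow(Mul(1, Pow(-4, -1)), 2)), -35), 10) = Mul(Mul(Add(11, Pow(Mul(1, Rational(-1, 4)), 2)), -35), 10) = Mul(Mul(Add(11, Pow(Rational(-1, 4), 2)), -35), 10) = Mul(Mul(Add(11, Rational(1, 16)), -35), 10) = Mul(Mul(Rational(177, 16), -35), 10) = Mul(Rational(-6195, 16), 10) = Rational(-30975, 8)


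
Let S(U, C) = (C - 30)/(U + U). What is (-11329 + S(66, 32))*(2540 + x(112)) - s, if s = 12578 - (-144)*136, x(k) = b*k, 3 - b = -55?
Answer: -1126409560/11 ≈ -1.0240e+8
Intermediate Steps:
b = 58 (b = 3 - 1*(-55) = 3 + 55 = 58)
S(U, C) = (-30 + C)/(2*U) (S(U, C) = (-30 + C)/((2*U)) = (-30 + C)*(1/(2*U)) = (-30 + C)/(2*U))
x(k) = 58*k
s = 32162 (s = 12578 - 1*(-19584) = 12578 + 19584 = 32162)
(-11329 + S(66, 32))*(2540 + x(112)) - s = (-11329 + (1/2)*(-30 + 32)/66)*(2540 + 58*112) - 1*32162 = (-11329 + (1/2)*(1/66)*2)*(2540 + 6496) - 32162 = (-11329 + 1/66)*9036 - 32162 = -747713/66*9036 - 32162 = -1126055778/11 - 32162 = -1126409560/11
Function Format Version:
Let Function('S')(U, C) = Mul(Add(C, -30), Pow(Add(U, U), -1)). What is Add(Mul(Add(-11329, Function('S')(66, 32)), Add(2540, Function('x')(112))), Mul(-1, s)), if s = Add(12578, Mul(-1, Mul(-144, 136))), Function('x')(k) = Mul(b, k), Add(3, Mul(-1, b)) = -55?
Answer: Rational(-1126409560, 11) ≈ -1.0240e+8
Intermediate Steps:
b = 58 (b = Add(3, Mul(-1, -55)) = Add(3, 55) = 58)
Function('S')(U, C) = Mul(Rational(1, 2), Pow(U, -1), Add(-30, C)) (Function('S')(U, C) = Mul(Add(-30, C), Pow(Mul(2, U), -1)) = Mul(Add(-30, C), Mul(Rational(1, 2), Pow(U, -1))) = Mul(Rational(1, 2), Pow(U, -1), Add(-30, C)))
Function('x')(k) = Mul(58, k)
s = 32162 (s = Add(12578, Mul(-1, -19584)) = Add(12578, 19584) = 32162)
Add(Mul(Add(-11329, Function('S')(66, 32)), Add(2540, Function('x')(112))), Mul(-1, s)) = Add(Mul(Add(-11329, Mul(Rational(1, 2), Pow(66, -1), Add(-30, 32))), Add(2540, Mul(58, 112))), Mul(-1, 32162)) = Add(Mul(Add(-11329, Mul(Rational(1, 2), Rational(1, 66), 2)), Add(2540, 6496)), -32162) = Add(Mul(Add(-11329, Rational(1, 66)), 9036), -32162) = Add(Mul(Rational(-747713, 66), 9036), -32162) = Add(Rational(-1126055778, 11), -32162) = Rational(-1126409560, 11)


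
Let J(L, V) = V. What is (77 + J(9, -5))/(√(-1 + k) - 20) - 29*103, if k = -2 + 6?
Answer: -1187279/397 - 72*√3/397 ≈ -2990.9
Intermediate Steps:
k = 4
(77 + J(9, -5))/(√(-1 + k) - 20) - 29*103 = (77 - 5)/(√(-1 + 4) - 20) - 29*103 = 72/(√3 - 20) - 2987 = 72/(-20 + √3) - 2987 = -2987 + 72/(-20 + √3)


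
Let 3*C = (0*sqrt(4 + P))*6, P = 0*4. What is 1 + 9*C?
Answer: 1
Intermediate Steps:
P = 0
C = 0 (C = ((0*sqrt(4 + 0))*6)/3 = ((0*sqrt(4))*6)/3 = ((0*2)*6)/3 = (0*6)/3 = (1/3)*0 = 0)
1 + 9*C = 1 + 9*0 = 1 + 0 = 1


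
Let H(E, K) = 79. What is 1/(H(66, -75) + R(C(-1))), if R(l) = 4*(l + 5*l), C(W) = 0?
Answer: 1/79 ≈ 0.012658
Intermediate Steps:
R(l) = 24*l (R(l) = 4*(6*l) = 24*l)
1/(H(66, -75) + R(C(-1))) = 1/(79 + 24*0) = 1/(79 + 0) = 1/79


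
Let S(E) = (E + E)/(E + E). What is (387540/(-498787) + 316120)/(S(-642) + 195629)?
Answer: 15767615890/9757770081 ≈ 1.6159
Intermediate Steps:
S(E) = 1 (S(E) = (2*E)/((2*E)) = (2*E)*(1/(2*E)) = 1)
(387540/(-498787) + 316120)/(S(-642) + 195629) = (387540/(-498787) + 316120)/(1 + 195629) = (387540*(-1/498787) + 316120)/195630 = (-387540/498787 + 316120)*(1/195630) = (157676158900/498787)*(1/195630) = 15767615890/9757770081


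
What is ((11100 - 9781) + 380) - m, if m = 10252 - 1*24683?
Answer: 16130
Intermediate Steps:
m = -14431 (m = 10252 - 24683 = -14431)
((11100 - 9781) + 380) - m = ((11100 - 9781) + 380) - 1*(-14431) = (1319 + 380) + 14431 = 1699 + 14431 = 16130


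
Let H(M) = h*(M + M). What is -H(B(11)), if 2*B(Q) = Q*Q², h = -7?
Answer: 9317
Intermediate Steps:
B(Q) = Q³/2 (B(Q) = (Q*Q²)/2 = Q³/2)
H(M) = -14*M (H(M) = -7*(M + M) = -14*M)
-H(B(11)) = -(-14)*(½)*11³ = -(-14)*(½)*1331 = -(-14)*1331/2 = -1*(-9317) = 9317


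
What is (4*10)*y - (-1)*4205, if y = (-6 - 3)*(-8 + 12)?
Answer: 2765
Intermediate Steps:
y = -36 (y = -9*4 = -36)
(4*10)*y - (-1)*4205 = (4*10)*(-36) - (-1)*4205 = 40*(-36) - 1*(-4205) = -1440 + 4205 = 2765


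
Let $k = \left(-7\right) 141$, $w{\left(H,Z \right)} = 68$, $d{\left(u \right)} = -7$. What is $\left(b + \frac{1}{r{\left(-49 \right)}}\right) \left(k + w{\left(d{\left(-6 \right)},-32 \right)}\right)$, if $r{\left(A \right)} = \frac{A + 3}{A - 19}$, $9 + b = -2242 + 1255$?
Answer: $\frac{21021206}{23} \approx 9.1397 \cdot 10^{5}$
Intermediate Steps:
$b = -996$ ($b = -9 + \left(-2242 + 1255\right) = -9 - 987 = -996$)
$r{\left(A \right)} = \frac{3 + A}{-19 + A}$
$k = -987$
$\left(b + \frac{1}{r{\left(-49 \right)}}\right) \left(k + w{\left(d{\left(-6 \right)},-32 \right)}\right) = \left(-996 + \frac{1}{\frac{1}{-19 - 49} \left(3 - 49\right)}\right) \left(-987 + 68\right) = \left(-996 + \frac{1}{\frac{1}{-68} \left(-46\right)}\right) \left(-919\right) = \left(-996 + \frac{1}{\left(- \frac{1}{68}\right) \left(-46\right)}\right) \left(-919\right) = \left(-996 + \frac{1}{\frac{23}{34}}\right) \left(-919\right) = \left(-996 + \frac{34}{23}\right) \left(-919\right) = \left(- \frac{22874}{23}\right) \left(-919\right) = \frac{21021206}{23}$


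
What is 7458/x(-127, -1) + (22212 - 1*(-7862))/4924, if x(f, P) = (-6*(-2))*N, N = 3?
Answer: 787622/3693 ≈ 213.27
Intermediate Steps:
x(f, P) = 36 (x(f, P) = -6*(-2)*3 = 12*3 = 36)
7458/x(-127, -1) + (22212 - 1*(-7862))/4924 = 7458/36 + (22212 - 1*(-7862))/4924 = 7458*(1/36) + (22212 + 7862)*(1/4924) = 1243/6 + 30074*(1/4924) = 1243/6 + 15037/2462 = 787622/3693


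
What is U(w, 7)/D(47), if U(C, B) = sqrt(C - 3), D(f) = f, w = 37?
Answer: sqrt(34)/47 ≈ 0.12406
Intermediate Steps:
U(C, B) = sqrt(-3 + C)
U(w, 7)/D(47) = sqrt(-3 + 37)/47 = sqrt(34)*(1/47) = sqrt(34)/47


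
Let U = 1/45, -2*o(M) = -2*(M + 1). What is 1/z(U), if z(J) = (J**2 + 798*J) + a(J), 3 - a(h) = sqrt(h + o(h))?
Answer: 85021650/1758541321 + 273375*sqrt(235)/1758541321 ≈ 0.050731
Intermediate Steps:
o(M) = 1 + M (o(M) = -(-1)*(M + 1) = -(-1)*(1 + M) = -(-2 - 2*M)/2 = 1 + M)
U = 1/45 ≈ 0.022222
a(h) = 3 - sqrt(1 + 2*h) (a(h) = 3 - sqrt(h + (1 + h)) = 3 - sqrt(1 + 2*h))
z(J) = 3 + J**2 - sqrt(1 + 2*J) + 798*J (z(J) = (J**2 + 798*J) + (3 - sqrt(1 + 2*J)) = 3 + J**2 - sqrt(1 + 2*J) + 798*J)
1/z(U) = 1/(3 + (1/45)**2 - sqrt(1 + 2*(1/45)) + 798*(1/45)) = 1/(3 + 1/2025 - sqrt(1 + 2/45) + 266/15) = 1/(3 + 1/2025 - sqrt(47/45) + 266/15) = 1/(3 + 1/2025 - sqrt(235)/15 + 266/15) = 1/(41986/2025 - sqrt(235)/15)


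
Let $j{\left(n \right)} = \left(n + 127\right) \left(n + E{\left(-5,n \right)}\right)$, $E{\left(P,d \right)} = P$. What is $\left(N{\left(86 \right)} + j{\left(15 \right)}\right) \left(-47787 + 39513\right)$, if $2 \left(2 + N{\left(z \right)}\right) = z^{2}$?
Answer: $-42329784$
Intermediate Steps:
$N{\left(z \right)} = -2 + \frac{z^{2}}{2}$
$j{\left(n \right)} = \left(-5 + n\right) \left(127 + n\right)$ ($j{\left(n \right)} = \left(n + 127\right) \left(n - 5\right) = \left(127 + n\right) \left(-5 + n\right) = \left(-5 + n\right) \left(127 + n\right)$)
$\left(N{\left(86 \right)} + j{\left(15 \right)}\right) \left(-47787 + 39513\right) = \left(\left(-2 + \frac{86^{2}}{2}\right) + \left(-635 + 15^{2} + 122 \cdot 15\right)\right) \left(-47787 + 39513\right) = \left(\left(-2 + \frac{1}{2} \cdot 7396\right) + \left(-635 + 225 + 1830\right)\right) \left(-8274\right) = \left(\left(-2 + 3698\right) + 1420\right) \left(-8274\right) = \left(3696 + 1420\right) \left(-8274\right) = 5116 \left(-8274\right) = -42329784$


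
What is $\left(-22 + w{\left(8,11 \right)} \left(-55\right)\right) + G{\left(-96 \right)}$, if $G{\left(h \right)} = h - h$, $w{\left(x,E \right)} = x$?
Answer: $-462$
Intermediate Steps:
$G{\left(h \right)} = 0$
$\left(-22 + w{\left(8,11 \right)} \left(-55\right)\right) + G{\left(-96 \right)} = \left(-22 + 8 \left(-55\right)\right) + 0 = \left(-22 - 440\right) + 0 = -462 + 0 = -462$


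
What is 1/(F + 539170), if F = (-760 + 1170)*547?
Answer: 1/763440 ≈ 1.3099e-6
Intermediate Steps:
F = 224270 (F = 410*547 = 224270)
1/(F + 539170) = 1/(224270 + 539170) = 1/763440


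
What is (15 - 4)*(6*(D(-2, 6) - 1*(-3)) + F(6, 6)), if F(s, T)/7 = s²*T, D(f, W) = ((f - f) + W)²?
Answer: 19206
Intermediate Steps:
D(f, W) = W² (D(f, W) = (0 + W)² = W²)
F(s, T) = 7*T*s² (F(s, T) = 7*(s²*T) = 7*(T*s²) = 7*T*s²)
(15 - 4)*(6*(D(-2, 6) - 1*(-3)) + F(6, 6)) = (15 - 4)*(6*(6² - 1*(-3)) + 7*6*6²) = 11*(6*(36 + 3) + 7*6*36) = 11*(6*39 + 1512) = 11*(234 + 1512) = 11*1746 = 19206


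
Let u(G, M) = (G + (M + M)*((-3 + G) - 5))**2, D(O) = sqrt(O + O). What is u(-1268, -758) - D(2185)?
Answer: 3737061189904 - sqrt(4370) ≈ 3.7371e+12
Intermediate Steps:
D(O) = sqrt(2)*sqrt(O) (D(O) = sqrt(2*O) = sqrt(2)*sqrt(O))
u(G, M) = (G + 2*M*(-8 + G))**2 (u(G, M) = (G + (2*M)*(-8 + G))**2 = (G + 2*M*(-8 + G))**2)
u(-1268, -758) - D(2185) = (-1268 - 16*(-758) + 2*(-1268)*(-758))**2 - sqrt(2)*sqrt(2185) = (-1268 + 12128 + 1922288)**2 - sqrt(4370) = 1933148**2 - sqrt(4370) = 3737061189904 - sqrt(4370)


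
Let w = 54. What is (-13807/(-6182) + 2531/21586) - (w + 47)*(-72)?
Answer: 242680798472/33361163 ≈ 7274.4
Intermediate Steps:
(-13807/(-6182) + 2531/21586) - (w + 47)*(-72) = (-13807/(-6182) + 2531/21586) - (54 + 47)*(-72) = (-13807*(-1/6182) + 2531*(1/21586)) - 101*(-72) = (13807/6182 + 2531/21586) - 1*(-7272) = 78421136/33361163 + 7272 = 242680798472/33361163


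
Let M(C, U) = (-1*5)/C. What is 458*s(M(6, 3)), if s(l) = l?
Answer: -1145/3 ≈ -381.67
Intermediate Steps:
M(C, U) = -5/C
458*s(M(6, 3)) = 458*(-5/6) = 458*(-5*⅙) = 458*(-⅚) = -1145/3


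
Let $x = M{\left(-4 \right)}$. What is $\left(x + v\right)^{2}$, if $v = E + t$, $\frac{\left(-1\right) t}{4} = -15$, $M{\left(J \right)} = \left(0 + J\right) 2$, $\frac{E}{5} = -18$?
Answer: $1444$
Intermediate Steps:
$E = -90$ ($E = 5 \left(-18\right) = -90$)
$M{\left(J \right)} = 2 J$ ($M{\left(J \right)} = J 2 = 2 J$)
$x = -8$ ($x = 2 \left(-4\right) = -8$)
$t = 60$ ($t = \left(-4\right) \left(-15\right) = 60$)
$v = -30$ ($v = -90 + 60 = -30$)
$\left(x + v\right)^{2} = \left(-8 - 30\right)^{2} = \left(-38\right)^{2} = 1444$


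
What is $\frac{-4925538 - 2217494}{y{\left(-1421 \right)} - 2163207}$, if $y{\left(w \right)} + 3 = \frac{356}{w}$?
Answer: $\frac{5075124236}{1536960883} \approx 3.3021$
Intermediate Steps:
$y{\left(w \right)} = -3 + \frac{356}{w}$
$\frac{-4925538 - 2217494}{y{\left(-1421 \right)} - 2163207} = \frac{-4925538 - 2217494}{\left(-3 + \frac{356}{-1421}\right) - 2163207} = - \frac{7143032}{\left(-3 + 356 \left(- \frac{1}{1421}\right)\right) - 2163207} = - \frac{7143032}{\left(-3 - \frac{356}{1421}\right) - 2163207} = - \frac{7143032}{- \frac{4619}{1421} - 2163207} = - \frac{7143032}{- \frac{3073921766}{1421}} = \left(-7143032\right) \left(- \frac{1421}{3073921766}\right) = \frac{5075124236}{1536960883}$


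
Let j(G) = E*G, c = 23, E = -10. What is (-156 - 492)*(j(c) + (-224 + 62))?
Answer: 254016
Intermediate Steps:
j(G) = -10*G
(-156 - 492)*(j(c) + (-224 + 62)) = (-156 - 492)*(-10*23 + (-224 + 62)) = -648*(-230 - 162) = -648*(-392) = 254016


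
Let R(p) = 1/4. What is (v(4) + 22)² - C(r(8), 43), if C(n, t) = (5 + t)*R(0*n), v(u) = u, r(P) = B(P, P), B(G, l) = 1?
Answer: 664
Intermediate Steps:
r(P) = 1
R(p) = ¼ (R(p) = 1*(¼) = ¼)
C(n, t) = 5/4 + t/4 (C(n, t) = (5 + t)*(¼) = 5/4 + t/4)
(v(4) + 22)² - C(r(8), 43) = (4 + 22)² - (5/4 + (¼)*43) = 26² - (5/4 + 43/4) = 676 - 1*12 = 676 - 12 = 664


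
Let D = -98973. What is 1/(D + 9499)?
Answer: -1/89474 ≈ -1.1176e-5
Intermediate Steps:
1/(D + 9499) = 1/(-98973 + 9499) = 1/(-89474) = -1/89474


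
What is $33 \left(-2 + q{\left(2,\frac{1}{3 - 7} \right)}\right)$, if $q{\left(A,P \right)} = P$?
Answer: $- \frac{297}{4} \approx -74.25$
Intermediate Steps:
$33 \left(-2 + q{\left(2,\frac{1}{3 - 7} \right)}\right) = 33 \left(-2 + \frac{1}{3 - 7}\right) = 33 \left(-2 + \frac{1}{-4}\right) = 33 \left(-2 - \frac{1}{4}\right) = 33 \left(- \frac{9}{4}\right) = - \frac{297}{4}$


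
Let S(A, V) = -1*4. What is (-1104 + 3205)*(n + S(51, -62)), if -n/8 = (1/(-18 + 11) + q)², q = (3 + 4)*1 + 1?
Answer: -51255996/49 ≈ -1.0460e+6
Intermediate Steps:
S(A, V) = -4
q = 8 (q = 7*1 + 1 = 7 + 1 = 8)
n = -24200/49 (n = -8*(1/(-18 + 11) + 8)² = -8*(1/(-7) + 8)² = -8*(-⅐ + 8)² = -8*(55/7)² = -8*3025/49 = -24200/49 ≈ -493.88)
(-1104 + 3205)*(n + S(51, -62)) = (-1104 + 3205)*(-24200/49 - 4) = 2101*(-24396/49) = -51255996/49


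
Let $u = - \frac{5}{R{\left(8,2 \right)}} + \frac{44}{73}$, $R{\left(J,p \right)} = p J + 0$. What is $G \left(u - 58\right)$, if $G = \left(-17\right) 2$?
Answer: $\frac{1145885}{584} \approx 1962.1$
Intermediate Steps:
$R{\left(J,p \right)} = J p$ ($R{\left(J,p \right)} = J p + 0 = J p$)
$u = \frac{339}{1168}$ ($u = - \frac{5}{8 \cdot 2} + \frac{44}{73} = - \frac{5}{16} + 44 \cdot \frac{1}{73} = \left(-5\right) \frac{1}{16} + \frac{44}{73} = - \frac{5}{16} + \frac{44}{73} = \frac{339}{1168} \approx 0.29024$)
$G = -34$
$G \left(u - 58\right) = - 34 \left(\frac{339}{1168} - 58\right) = \left(-34\right) \left(- \frac{67405}{1168}\right) = \frac{1145885}{584}$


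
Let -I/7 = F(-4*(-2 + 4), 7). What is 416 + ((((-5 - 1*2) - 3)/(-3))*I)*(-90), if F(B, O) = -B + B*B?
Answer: 151616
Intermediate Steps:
F(B, O) = B² - B (F(B, O) = -B + B² = B² - B)
I = -504 (I = -7*(-4*(-2 + 4))*(-1 - 4*(-2 + 4)) = -7*(-4*2)*(-1 - 4*2) = -(-56)*(-1 - 8) = -(-56)*(-9) = -7*72 = -504)
416 + ((((-5 - 1*2) - 3)/(-3))*I)*(-90) = 416 + ((((-5 - 1*2) - 3)/(-3))*(-504))*(-90) = 416 + ((((-5 - 2) - 3)*(-⅓))*(-504))*(-90) = 416 + (((-7 - 3)*(-⅓))*(-504))*(-90) = 416 + (-10*(-⅓)*(-504))*(-90) = 416 + ((10/3)*(-504))*(-90) = 416 - 1680*(-90) = 416 + 151200 = 151616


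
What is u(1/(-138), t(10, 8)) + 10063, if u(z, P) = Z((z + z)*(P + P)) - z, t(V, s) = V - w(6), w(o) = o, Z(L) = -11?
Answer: 1387177/138 ≈ 10052.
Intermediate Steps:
t(V, s) = -6 + V (t(V, s) = V - 1*6 = V - 6 = -6 + V)
u(z, P) = -11 - z
u(1/(-138), t(10, 8)) + 10063 = (-11 - 1/(-138)) + 10063 = (-11 - 1*(-1/138)) + 10063 = (-11 + 1/138) + 10063 = -1517/138 + 10063 = 1387177/138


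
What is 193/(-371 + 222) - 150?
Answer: -22543/149 ≈ -151.30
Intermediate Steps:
193/(-371 + 222) - 150 = 193/(-149) - 150 = 193*(-1/149) - 150 = -193/149 - 150 = -22543/149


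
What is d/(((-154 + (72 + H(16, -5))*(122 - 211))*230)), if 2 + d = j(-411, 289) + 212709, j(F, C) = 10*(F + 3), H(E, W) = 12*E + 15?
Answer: -208627/5746550 ≈ -0.036305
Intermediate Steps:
H(E, W) = 15 + 12*E
j(F, C) = 30 + 10*F (j(F, C) = 10*(3 + F) = 30 + 10*F)
d = 208627 (d = -2 + ((30 + 10*(-411)) + 212709) = -2 + ((30 - 4110) + 212709) = -2 + (-4080 + 212709) = -2 + 208629 = 208627)
d/(((-154 + (72 + H(16, -5))*(122 - 211))*230)) = 208627/(((-154 + (72 + (15 + 12*16))*(122 - 211))*230)) = 208627/(((-154 + (72 + (15 + 192))*(-89))*230)) = 208627/(((-154 + (72 + 207)*(-89))*230)) = 208627/(((-154 + 279*(-89))*230)) = 208627/(((-154 - 24831)*230)) = 208627/((-24985*230)) = 208627/(-5746550) = 208627*(-1/5746550) = -208627/5746550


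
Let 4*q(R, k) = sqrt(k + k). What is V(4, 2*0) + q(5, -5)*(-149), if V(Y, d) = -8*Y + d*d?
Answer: -32 - 149*I*sqrt(10)/4 ≈ -32.0 - 117.79*I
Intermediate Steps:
V(Y, d) = d**2 - 8*Y (V(Y, d) = -8*Y + d**2 = d**2 - 8*Y)
q(R, k) = sqrt(2)*sqrt(k)/4 (q(R, k) = sqrt(k + k)/4 = sqrt(2*k)/4 = (sqrt(2)*sqrt(k))/4 = sqrt(2)*sqrt(k)/4)
V(4, 2*0) + q(5, -5)*(-149) = ((2*0)**2 - 8*4) + (sqrt(2)*sqrt(-5)/4)*(-149) = (0**2 - 32) + (sqrt(2)*(I*sqrt(5))/4)*(-149) = (0 - 32) + (I*sqrt(10)/4)*(-149) = -32 - 149*I*sqrt(10)/4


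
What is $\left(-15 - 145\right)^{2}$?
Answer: $25600$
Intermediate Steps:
$\left(-15 - 145\right)^{2} = \left(-160\right)^{2} = 25600$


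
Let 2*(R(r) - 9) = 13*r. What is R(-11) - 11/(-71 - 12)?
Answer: -10353/166 ≈ -62.367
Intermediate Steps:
R(r) = 9 + 13*r/2 (R(r) = 9 + (13*r)/2 = 9 + 13*r/2)
R(-11) - 11/(-71 - 12) = (9 + (13/2)*(-11)) - 11/(-71 - 12) = (9 - 143/2) - 11/(-83) = -125/2 - 11*(-1/83) = -125/2 + 11/83 = -10353/166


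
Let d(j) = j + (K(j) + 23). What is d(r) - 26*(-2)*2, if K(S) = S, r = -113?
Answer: -99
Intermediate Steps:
d(j) = 23 + 2*j (d(j) = j + (j + 23) = j + (23 + j) = 23 + 2*j)
d(r) - 26*(-2)*2 = (23 + 2*(-113)) - 26*(-2)*2 = (23 - 226) + 52*2 = -203 + 104 = -99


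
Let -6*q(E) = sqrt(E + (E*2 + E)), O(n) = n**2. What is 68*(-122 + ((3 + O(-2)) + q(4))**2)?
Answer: -50116/9 ≈ -5568.4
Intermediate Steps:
q(E) = -sqrt(E)/3 (q(E) = -sqrt(E + (E*2 + E))/6 = -sqrt(E + (2*E + E))/6 = -sqrt(E + 3*E)/6 = -2*sqrt(E)/6 = -sqrt(E)/3)
68*(-122 + ((3 + O(-2)) + q(4))**2) = 68*(-122 + ((3 + (-2)**2) - sqrt(4)/3)**2) = 68*(-122 + ((3 + 4) - 1/3*2)**2) = 68*(-122 + (7 - 2/3)**2) = 68*(-122 + (19/3)**2) = 68*(-122 + 361/9) = 68*(-737/9) = -50116/9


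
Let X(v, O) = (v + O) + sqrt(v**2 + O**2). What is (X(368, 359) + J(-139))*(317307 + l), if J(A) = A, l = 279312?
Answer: 350811972 + 596619*sqrt(264305) ≈ 6.5754e+8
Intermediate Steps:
X(v, O) = O + v + sqrt(O**2 + v**2) (X(v, O) = (O + v) + sqrt(O**2 + v**2) = O + v + sqrt(O**2 + v**2))
(X(368, 359) + J(-139))*(317307 + l) = ((359 + 368 + sqrt(359**2 + 368**2)) - 139)*(317307 + 279312) = ((359 + 368 + sqrt(128881 + 135424)) - 139)*596619 = ((359 + 368 + sqrt(264305)) - 139)*596619 = ((727 + sqrt(264305)) - 139)*596619 = (588 + sqrt(264305))*596619 = 350811972 + 596619*sqrt(264305)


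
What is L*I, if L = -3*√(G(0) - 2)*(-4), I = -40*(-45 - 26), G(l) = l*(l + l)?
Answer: 34080*I*√2 ≈ 48196.0*I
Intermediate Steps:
G(l) = 2*l² (G(l) = l*(2*l) = 2*l²)
I = 2840 (I = -40*(-71) = 2840)
L = 12*I*√2 (L = -3*√(2*0² - 2)*(-4) = -3*√(2*0 - 2)*(-4) = -3*√(0 - 2)*(-4) = -3*I*√2*(-4) = 12*I*√2 ≈ 16.971*I)
L*I = (12*I*√2)*2840 = 34080*I*√2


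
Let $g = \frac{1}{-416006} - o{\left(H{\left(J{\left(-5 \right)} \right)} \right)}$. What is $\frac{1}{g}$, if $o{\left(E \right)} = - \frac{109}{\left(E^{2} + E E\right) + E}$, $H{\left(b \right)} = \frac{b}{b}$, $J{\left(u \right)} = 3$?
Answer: $\frac{1248018}{45344651} \approx 0.027523$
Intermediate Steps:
$H{\left(b \right)} = 1$
$o{\left(E \right)} = - \frac{109}{E + 2 E^{2}}$ ($o{\left(E \right)} = - \frac{109}{\left(E^{2} + E^{2}\right) + E} = - \frac{109}{2 E^{2} + E} = - \frac{109}{E + 2 E^{2}}$)
$g = \frac{45344651}{1248018}$ ($g = \frac{1}{-416006} - - \frac{109}{1 \left(1 + 2 \cdot 1\right)} = - \frac{1}{416006} - \left(-109\right) 1 \frac{1}{1 + 2} = - \frac{1}{416006} - \left(-109\right) 1 \cdot \frac{1}{3} = - \frac{1}{416006} - - \frac{109}{3} = - \frac{1}{416006} + \frac{109}{3} = \frac{45344651}{1248018} \approx 36.333$)
$\frac{1}{g} = \frac{1}{\frac{45344651}{1248018}} = \frac{1248018}{45344651}$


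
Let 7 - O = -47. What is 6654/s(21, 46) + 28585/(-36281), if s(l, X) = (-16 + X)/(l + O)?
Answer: 603505850/36281 ≈ 16634.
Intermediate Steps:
O = 54 (O = 7 - 1*(-47) = 7 + 47 = 54)
s(l, X) = (-16 + X)/(54 + l) (s(l, X) = (-16 + X)/(l + 54) = (-16 + X)/(54 + l))
6654/s(21, 46) + 28585/(-36281) = 6654/(((-16 + 46)/(54 + 21))) + 28585/(-36281) = 6654/((30/75)) + 28585*(-1/36281) = 6654/(((1/75)*30)) - 28585/36281 = 6654/(⅖) - 28585/36281 = 6654*(5/2) - 28585/36281 = 16635 - 28585/36281 = 603505850/36281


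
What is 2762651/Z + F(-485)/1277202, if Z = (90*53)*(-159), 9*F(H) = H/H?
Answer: -294038608186/80722359405 ≈ -3.6426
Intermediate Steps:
F(H) = ⅑ (F(H) = (H/H)/9 = (⅑)*1 = ⅑)
Z = -758430 (Z = 4770*(-159) = -758430)
2762651/Z + F(-485)/1277202 = 2762651/(-758430) + (⅑)/1277202 = 2762651*(-1/758430) + (⅑)*(1/1277202) = -2762651/758430 + 1/11494818 = -294038608186/80722359405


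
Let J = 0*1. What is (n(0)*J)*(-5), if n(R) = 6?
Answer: 0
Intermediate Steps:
J = 0
(n(0)*J)*(-5) = (6*0)*(-5) = 0*(-5) = 0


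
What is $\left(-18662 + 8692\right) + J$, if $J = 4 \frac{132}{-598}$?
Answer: $- \frac{2981294}{299} \approx -9970.9$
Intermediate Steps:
$J = - \frac{264}{299}$ ($J = 4 \cdot 132 \left(- \frac{1}{598}\right) = 4 \left(- \frac{66}{299}\right) = - \frac{264}{299} \approx -0.88294$)
$\left(-18662 + 8692\right) + J = \left(-18662 + 8692\right) - \frac{264}{299} = -9970 - \frac{264}{299} = - \frac{2981294}{299}$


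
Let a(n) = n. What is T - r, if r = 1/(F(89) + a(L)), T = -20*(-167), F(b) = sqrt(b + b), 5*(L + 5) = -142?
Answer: 78287095/23439 + 25*sqrt(178)/23439 ≈ 3340.1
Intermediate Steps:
L = -167/5 (L = -5 + (1/5)*(-142) = -5 - 142/5 = -167/5 ≈ -33.400)
F(b) = sqrt(2)*sqrt(b) (F(b) = sqrt(2*b) = sqrt(2)*sqrt(b))
T = 3340
r = 1/(-167/5 + sqrt(178)) (r = 1/(sqrt(2)*sqrt(89) - 167/5) = 1/(sqrt(178) - 167/5) = 1/(-167/5 + sqrt(178)) ≈ -0.049855)
T - r = 3340 - (-835/23439 - 25*sqrt(178)/23439) = 3340 + (835/23439 + 25*sqrt(178)/23439) = 78287095/23439 + 25*sqrt(178)/23439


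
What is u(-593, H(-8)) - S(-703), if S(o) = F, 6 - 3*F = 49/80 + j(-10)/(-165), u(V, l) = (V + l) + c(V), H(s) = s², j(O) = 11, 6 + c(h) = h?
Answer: -813469/720 ≈ -1129.8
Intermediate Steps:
c(h) = -6 + h
u(V, l) = -6 + l + 2*V (u(V, l) = (V + l) + (-6 + V) = -6 + l + 2*V)
F = 1309/720 (F = 2 - (49/80 + 11/(-165))/3 = 2 - (49*(1/80) + 11*(-1/165))/3 = 2 - (49/80 - 1/15)/3 = 2 - ⅓*131/240 = 2 - 131/720 = 1309/720 ≈ 1.8181)
S(o) = 1309/720
u(-593, H(-8)) - S(-703) = (-6 + (-8)² + 2*(-593)) - 1*1309/720 = (-6 + 64 - 1186) - 1309/720 = -1128 - 1309/720 = -813469/720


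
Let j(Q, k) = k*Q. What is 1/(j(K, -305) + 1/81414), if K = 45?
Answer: -81414/1117407149 ≈ -7.2860e-5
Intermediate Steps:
j(Q, k) = Q*k
1/(j(K, -305) + 1/81414) = 1/(45*(-305) + 1/81414) = 1/(-13725 + 1/81414) = 1/(-1117407149/81414) = -81414/1117407149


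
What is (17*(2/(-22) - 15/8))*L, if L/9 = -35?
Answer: 926415/88 ≈ 10527.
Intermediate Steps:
L = -315 (L = 9*(-35) = -315)
(17*(2/(-22) - 15/8))*L = (17*(2/(-22) - 15/8))*(-315) = (17*(2*(-1/22) - 15*⅛))*(-315) = (17*(-1/11 - 15/8))*(-315) = (17*(-173/88))*(-315) = -2941/88*(-315) = 926415/88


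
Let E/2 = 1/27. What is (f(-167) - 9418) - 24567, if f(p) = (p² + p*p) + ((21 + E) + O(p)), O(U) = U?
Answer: 584471/27 ≈ 21647.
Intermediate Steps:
E = 2/27 ≈ 0.074074
f(p) = 569/27 + p + 2*p² (f(p) = (p² + p*p) + ((21 + 2/27) + p) = (p² + p²) + (569/27 + p) = 2*p² + (569/27 + p) = 569/27 + p + 2*p²)
(f(-167) - 9418) - 24567 = ((569/27 - 167 + 2*(-167)²) - 9418) - 24567 = ((569/27 - 167 + 2*27889) - 9418) - 24567 = ((569/27 - 167 + 55778) - 9418) - 24567 = (1502066/27 - 9418) - 24567 = 1247780/27 - 24567 = 584471/27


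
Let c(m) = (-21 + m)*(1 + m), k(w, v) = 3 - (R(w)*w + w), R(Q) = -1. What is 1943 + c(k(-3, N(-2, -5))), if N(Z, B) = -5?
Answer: 1871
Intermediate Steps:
k(w, v) = 3 (k(w, v) = 3 - (-w + w) = 3 - 1*0 = 3 + 0 = 3)
c(m) = (1 + m)*(-21 + m)
1943 + c(k(-3, N(-2, -5))) = 1943 + (-21 + 3**2 - 20*3) = 1943 + (-21 + 9 - 60) = 1943 - 72 = 1871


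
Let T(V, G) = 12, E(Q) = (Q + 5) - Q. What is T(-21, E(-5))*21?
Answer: 252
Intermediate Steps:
E(Q) = 5 (E(Q) = (5 + Q) - Q = 5)
T(-21, E(-5))*21 = 12*21 = 252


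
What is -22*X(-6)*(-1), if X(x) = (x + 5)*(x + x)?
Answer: 264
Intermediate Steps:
X(x) = 2*x*(5 + x) (X(x) = (5 + x)*(2*x) = 2*x*(5 + x))
-22*X(-6)*(-1) = -44*(-6)*(5 - 6)*(-1) = -44*(-6)*(-1)*(-1) = -22*12*(-1) = -264*(-1) = 264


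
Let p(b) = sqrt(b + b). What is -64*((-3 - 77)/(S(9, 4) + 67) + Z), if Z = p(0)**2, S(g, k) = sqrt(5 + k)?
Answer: 512/7 ≈ 73.143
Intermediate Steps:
p(b) = sqrt(2)*sqrt(b) (p(b) = sqrt(2*b) = sqrt(2)*sqrt(b))
Z = 0 (Z = (sqrt(2)*sqrt(0))**2 = (sqrt(2)*0)**2 = 0**2 = 0)
-64*((-3 - 77)/(S(9, 4) + 67) + Z) = -64*((-3 - 77)/(sqrt(5 + 4) + 67) + 0) = -64*(-80/(sqrt(9) + 67) + 0) = -64*(-80/(3 + 67) + 0) = -64*(-80/70 + 0) = -64*(-80*1/70 + 0) = -64*(-8/7 + 0) = -64*(-8/7) = 512/7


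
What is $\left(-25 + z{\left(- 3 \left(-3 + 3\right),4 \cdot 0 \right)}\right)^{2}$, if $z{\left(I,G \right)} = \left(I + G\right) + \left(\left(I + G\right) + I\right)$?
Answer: $625$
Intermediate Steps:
$z{\left(I,G \right)} = 2 G + 3 I$ ($z{\left(I,G \right)} = \left(G + I\right) + \left(\left(G + I\right) + I\right) = \left(G + I\right) + \left(G + 2 I\right) = 2 G + 3 I$)
$\left(-25 + z{\left(- 3 \left(-3 + 3\right),4 \cdot 0 \right)}\right)^{2} = \left(-25 + \left(2 \cdot 4 \cdot 0 + 3 \left(- 3 \left(-3 + 3\right)\right)\right)\right)^{2} = \left(-25 + \left(2 \cdot 0 + 3 \left(\left(-3\right) 0\right)\right)\right)^{2} = \left(-25 + \left(0 + 3 \cdot 0\right)\right)^{2} = \left(-25 + \left(0 + 0\right)\right)^{2} = \left(-25 + 0\right)^{2} = \left(-25\right)^{2} = 625$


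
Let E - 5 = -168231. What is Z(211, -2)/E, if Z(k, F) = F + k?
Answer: -11/8854 ≈ -0.0012424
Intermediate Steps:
E = -168226 (E = 5 - 168231 = -168226)
Z(211, -2)/E = (-2 + 211)/(-168226) = 209*(-1/168226) = -11/8854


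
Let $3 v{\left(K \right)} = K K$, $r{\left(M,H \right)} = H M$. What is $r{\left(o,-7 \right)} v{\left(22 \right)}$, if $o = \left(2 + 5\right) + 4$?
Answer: $- \frac{37268}{3} \approx -12423.0$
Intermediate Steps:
$o = 11$ ($o = 7 + 4 = 11$)
$v{\left(K \right)} = \frac{K^{2}}{3}$ ($v{\left(K \right)} = \frac{K K}{3} = \frac{K^{2}}{3}$)
$r{\left(o,-7 \right)} v{\left(22 \right)} = \left(-7\right) 11 \frac{22^{2}}{3} = - 77 \cdot \frac{1}{3} \cdot 484 = \left(-77\right) \frac{484}{3} = - \frac{37268}{3}$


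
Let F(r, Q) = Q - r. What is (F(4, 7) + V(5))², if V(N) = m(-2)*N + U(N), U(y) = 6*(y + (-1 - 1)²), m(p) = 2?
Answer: 4489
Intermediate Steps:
U(y) = 24 + 6*y (U(y) = 6*(y + (-2)²) = 6*(y + 4) = 6*(4 + y) = 24 + 6*y)
V(N) = 24 + 8*N (V(N) = 2*N + (24 + 6*N) = 24 + 8*N)
(F(4, 7) + V(5))² = ((7 - 1*4) + (24 + 8*5))² = ((7 - 4) + (24 + 40))² = (3 + 64)² = 67² = 4489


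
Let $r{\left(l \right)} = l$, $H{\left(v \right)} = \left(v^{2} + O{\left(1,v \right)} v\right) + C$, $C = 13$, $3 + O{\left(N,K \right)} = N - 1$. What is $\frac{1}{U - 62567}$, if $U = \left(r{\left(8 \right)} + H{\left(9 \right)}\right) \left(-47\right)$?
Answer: $- \frac{1}{66092} \approx -1.513 \cdot 10^{-5}$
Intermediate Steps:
$O{\left(N,K \right)} = -4 + N$ ($O{\left(N,K \right)} = -3 + \left(N - 1\right) = -3 + \left(-1 + N\right) = -4 + N$)
$H{\left(v \right)} = 13 + v^{2} - 3 v$ ($H{\left(v \right)} = \left(v^{2} + \left(-4 + 1\right) v\right) + 13 = \left(v^{2} - 3 v\right) + 13 = 13 + v^{2} - 3 v$)
$U = -3525$ ($U = \left(8 + \left(13 + 9^{2} - 27\right)\right) \left(-47\right) = \left(8 + \left(13 + 81 - 27\right)\right) \left(-47\right) = \left(8 + 67\right) \left(-47\right) = 75 \left(-47\right) = -3525$)
$\frac{1}{U - 62567} = \frac{1}{-3525 - 62567} = \frac{1}{-66092} = - \frac{1}{66092}$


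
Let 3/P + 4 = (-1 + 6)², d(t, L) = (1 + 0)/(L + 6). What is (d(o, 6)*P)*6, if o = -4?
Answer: 1/14 ≈ 0.071429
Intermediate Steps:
d(t, L) = 1/(6 + L)
P = ⅐ (P = 3/(-4 + (-1 + 6)²) = 3/(-4 + 5²) = 3/(-4 + 25) = 3/21 = 3*(1/21) = ⅐ ≈ 0.14286)
(d(o, 6)*P)*6 = ((⅐)/(6 + 6))*6 = ((⅐)/12)*6 = ((1/12)*(⅐))*6 = (1/84)*6 = 1/14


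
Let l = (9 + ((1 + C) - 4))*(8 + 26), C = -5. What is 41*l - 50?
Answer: 1344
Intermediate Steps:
l = 34 (l = (9 + ((1 - 5) - 4))*(8 + 26) = (9 + (-4 - 4))*34 = (9 - 8)*34 = 1*34 = 34)
41*l - 50 = 41*34 - 50 = 1394 - 50 = 1344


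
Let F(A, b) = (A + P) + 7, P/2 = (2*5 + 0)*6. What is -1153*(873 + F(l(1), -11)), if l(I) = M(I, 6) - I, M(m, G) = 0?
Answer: -1151847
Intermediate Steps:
P = 120 (P = 2*((2*5 + 0)*6) = 2*((10 + 0)*6) = 2*(10*6) = 2*60 = 120)
l(I) = -I (l(I) = 0 - I = -I)
F(A, b) = 127 + A (F(A, b) = (A + 120) + 7 = (120 + A) + 7 = 127 + A)
-1153*(873 + F(l(1), -11)) = -1153*(873 + (127 - 1*1)) = -1153*(873 + (127 - 1)) = -1153*(873 + 126) = -1153*999 = -1151847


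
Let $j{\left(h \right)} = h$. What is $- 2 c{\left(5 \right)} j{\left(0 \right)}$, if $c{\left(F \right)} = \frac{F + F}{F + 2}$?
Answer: $0$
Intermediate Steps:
$c{\left(F \right)} = \frac{2 F}{2 + F}$
$- 2 c{\left(5 \right)} j{\left(0 \right)} = - 2 \cdot 2 \cdot 5 \frac{1}{2 + 5} \cdot 0 = - 2 \cdot 2 \cdot 5 \cdot \frac{1}{7} \cdot 0 = \left(-2\right) \frac{10}{7} \cdot 0 = \left(- \frac{20}{7}\right) 0 = 0$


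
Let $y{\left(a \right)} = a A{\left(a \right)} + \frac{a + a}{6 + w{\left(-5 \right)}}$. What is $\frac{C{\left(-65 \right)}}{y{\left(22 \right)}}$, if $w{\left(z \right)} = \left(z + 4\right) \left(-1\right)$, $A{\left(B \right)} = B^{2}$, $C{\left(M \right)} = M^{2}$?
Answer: $\frac{5915}{14916} \approx 0.39655$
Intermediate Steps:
$w{\left(z \right)} = -4 - z$ ($w{\left(z \right)} = \left(4 + z\right) \left(-1\right) = -4 - z$)
$y{\left(a \right)} = a^{3} + \frac{2 a}{7}$ ($y{\left(a \right)} = a a^{2} + \frac{a + a}{6 - -1} = a^{3} + \frac{2 a}{6 + \left(-4 + 5\right)} = a^{3} + \frac{2 a}{6 + 1} = a^{3} + \frac{2 a}{7}$)
$\frac{C{\left(-65 \right)}}{y{\left(22 \right)}} = \frac{\left(-65\right)^{2}}{22 \left(\frac{2}{7} + 22^{2}\right)} = \frac{4225}{22 \left(\frac{2}{7} + 484\right)} = \frac{4225}{22 \cdot \frac{3390}{7}} = \frac{4225}{\frac{74580}{7}} = 4225 \cdot \frac{7}{74580} = \frac{5915}{14916}$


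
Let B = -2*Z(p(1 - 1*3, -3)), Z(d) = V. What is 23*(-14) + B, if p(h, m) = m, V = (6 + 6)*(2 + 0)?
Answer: -370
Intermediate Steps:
V = 24 (V = 12*2 = 24)
Z(d) = 24
B = -48 (B = -2*24 = -48)
23*(-14) + B = 23*(-14) - 48 = -322 - 48 = -370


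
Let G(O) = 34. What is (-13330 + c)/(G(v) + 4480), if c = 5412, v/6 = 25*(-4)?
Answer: -107/61 ≈ -1.7541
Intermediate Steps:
v = -600 (v = 6*(25*(-4)) = 6*(-100) = -600)
(-13330 + c)/(G(v) + 4480) = (-13330 + 5412)/(34 + 4480) = -7918/4514 = -7918*1/4514 = -107/61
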